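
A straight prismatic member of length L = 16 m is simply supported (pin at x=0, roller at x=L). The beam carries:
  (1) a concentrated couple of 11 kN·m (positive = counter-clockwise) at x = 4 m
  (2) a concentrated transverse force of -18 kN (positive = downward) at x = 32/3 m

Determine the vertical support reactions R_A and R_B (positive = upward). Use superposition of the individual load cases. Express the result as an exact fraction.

Load 1 — applied couple M₀=11 kN·m at a=4 m (b=L-a=12):
  R_A = M₀/L = 11/16 kN
  R_B = -M₀/L = -11/16 kN
Load 2 — point force P=-18 kN at a=32/3 m (b=L-a=16/3):
  R_A = Pb/L = (-18)·(16/3)/16 = -6 kN
  R_B = Pa/L = (-18)·(32/3)/16 = -12 kN
Superposition: R_A = -85/16 kN, R_B = -203/16 kN

R_A = -85/16 kN, R_B = -203/16 kN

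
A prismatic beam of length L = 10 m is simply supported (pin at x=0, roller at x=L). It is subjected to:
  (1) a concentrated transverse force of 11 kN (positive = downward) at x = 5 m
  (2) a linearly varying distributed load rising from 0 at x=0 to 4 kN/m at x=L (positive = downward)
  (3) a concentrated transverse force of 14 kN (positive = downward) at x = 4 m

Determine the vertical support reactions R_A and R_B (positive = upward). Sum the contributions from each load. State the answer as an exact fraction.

R_A = 617/30 kN, R_B = 733/30 kN

Load 1 — point force P=11 kN at a=5 m (b=L-a=5):
  R_A = Pb/L = 11·5/10 = 11/2 kN
  R_B = Pa/L = 11·5/10 = 11/2 kN
Load 2 — triangular load w₀=4 kN/m (0→w₀ over full span):
  R_A = w₀L/6 = 4·10/6 = 20/3 kN
  R_B = w₀L/3 = 4·10/3 = 40/3 kN
Load 3 — point force P=14 kN at a=4 m (b=L-a=6):
  R_A = Pb/L = 14·6/10 = 42/5 kN
  R_B = Pa/L = 14·4/10 = 28/5 kN
Superposition: R_A = 617/30 kN, R_B = 733/30 kN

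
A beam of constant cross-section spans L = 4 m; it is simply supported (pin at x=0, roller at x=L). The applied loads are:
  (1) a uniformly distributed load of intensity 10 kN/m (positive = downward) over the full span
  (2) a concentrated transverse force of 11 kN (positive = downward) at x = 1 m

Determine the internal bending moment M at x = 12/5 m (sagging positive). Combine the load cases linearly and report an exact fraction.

M(12/5) = 118/5 kN·m

Load 1 — uniform load w=10 kN/m over full span:
  M_1 = wx(L-x)/2 = 10·(12/5)·(4-(12/5))/2 = 96/5 kN·m
Load 2 — point force P=11 kN at a=1 m (b=L-a=3):
  M_2 = Pa(L-x)/L  [x>a] = 11·1·(4-(12/5))/4 = 22/5 kN·m
Superposition: M = Σ M_i = 118/5 kN·m ≈ 23.600000 kN·m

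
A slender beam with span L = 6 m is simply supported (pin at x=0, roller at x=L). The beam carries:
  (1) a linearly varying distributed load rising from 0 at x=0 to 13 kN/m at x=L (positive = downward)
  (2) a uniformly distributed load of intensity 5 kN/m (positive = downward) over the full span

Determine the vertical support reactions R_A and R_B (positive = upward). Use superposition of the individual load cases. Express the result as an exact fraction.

R_A = 28 kN, R_B = 41 kN

Load 1 — triangular load w₀=13 kN/m (0→w₀ over full span):
  R_A = w₀L/6 = 13·6/6 = 13 kN
  R_B = w₀L/3 = 13·6/3 = 26 kN
Load 2 — uniform load w=5 kN/m over full span:
  R_A = wL/2 = 5·6/2 = 15 kN
  R_B = wL/2 = 5·6/2 = 15 kN
Superposition: R_A = 28 kN, R_B = 41 kN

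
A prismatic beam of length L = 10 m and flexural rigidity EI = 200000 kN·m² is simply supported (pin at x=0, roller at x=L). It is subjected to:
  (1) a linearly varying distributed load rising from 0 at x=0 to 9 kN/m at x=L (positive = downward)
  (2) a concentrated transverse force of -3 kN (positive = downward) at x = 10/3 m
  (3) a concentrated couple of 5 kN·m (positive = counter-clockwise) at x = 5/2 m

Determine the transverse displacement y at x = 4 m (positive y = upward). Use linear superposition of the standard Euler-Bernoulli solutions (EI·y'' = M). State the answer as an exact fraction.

y(4) = -849899/360000000 m

Load 1 — triangular load w₀=9 kN/m (0→w₀ over full span):
  y_1 = -w₀x(7L⁴-10L²x²+3x⁴)/(360LEI) = -9·4·(7·10⁴-10·10²·4²+3·4⁴)/(360·10·200000) = -3423/1250000 m
Load 2 — point force P=-3 kN at a=10/3 m (b=L-a=20/3):
  y_2 = -Pa(L-x)(2Lx-a²-x²)/(6LEI)  [x>a] = -(-3)·(10/3)·(10-4)·(2·10·4-(10/3)²-4²)/(6·10·200000) = 119/450000 m
Load 3 — applied couple M₀=5 kN·m at a=5/2 m (b=L-a=15/2):
  y_3 = (M₀x³/(6L)-M₀(x-a)²/2+C₁x)/EI  [x>a] with C₁=M₀(3b²-L²)/(6L)=275/48 = (5·4³/(6·10)-5·(4-(5/2))²/2+(275/48)·4)/200000 = 181/1600000 m
Superposition: y = Σ y_i = -849899/360000000 m ≈ -0.002361 m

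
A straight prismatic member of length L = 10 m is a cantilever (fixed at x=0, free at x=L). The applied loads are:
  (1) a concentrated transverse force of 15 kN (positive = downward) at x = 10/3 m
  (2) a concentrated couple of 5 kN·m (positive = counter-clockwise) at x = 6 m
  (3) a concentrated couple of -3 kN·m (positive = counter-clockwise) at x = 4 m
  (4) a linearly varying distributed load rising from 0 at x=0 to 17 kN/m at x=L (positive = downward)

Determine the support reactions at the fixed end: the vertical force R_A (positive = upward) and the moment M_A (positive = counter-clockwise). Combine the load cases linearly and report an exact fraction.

R_A = 100 kN, M_A = 1844/3 kN·m

Load 1 — point force P=15 kN at a=10/3 m (b=L-a=20/3):
  R_A = P = 15 kN
  M_A = Pa = 15·(10/3) = 50 kN·m
Load 2 — applied couple M₀=5 kN·m at a=6 m (b=L-a=4):
  R_A = 0 kN
  M_A = -M₀ = -5 kN·m
Load 3 — applied couple M₀=-3 kN·m at a=4 m (b=L-a=6):
  R_A = 0 kN
  M_A = -M₀ = -(-3) = 3 kN·m
Load 4 — triangular load w₀=17 kN/m (0→w₀ over full span):
  R_A = w₀L/2 = 17·10/2 = 85 kN
  M_A = w₀L²/3 = 17·10²/3 = 1700/3 kN·m
Superposition: R_A = 100 kN, M_A = 1844/3 kN·m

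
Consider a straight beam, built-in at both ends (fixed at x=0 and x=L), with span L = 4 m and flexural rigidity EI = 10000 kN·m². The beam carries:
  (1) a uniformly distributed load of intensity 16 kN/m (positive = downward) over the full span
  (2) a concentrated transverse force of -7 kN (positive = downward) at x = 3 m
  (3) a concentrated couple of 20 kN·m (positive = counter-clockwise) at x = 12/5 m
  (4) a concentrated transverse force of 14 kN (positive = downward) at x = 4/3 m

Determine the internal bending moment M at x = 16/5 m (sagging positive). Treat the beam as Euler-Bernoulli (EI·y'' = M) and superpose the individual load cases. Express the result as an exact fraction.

Load 1 — uniform load w=16 kN/m over full span:
  M_1 = wLx/2 - wL²/12 - wx²/2 = 16·4·(16/5)/2 - 16·4²/12 - 16·(16/5)²/2 = -64/75 kN·m
Load 2 — point force P=-7 kN at a=3 m (b=L-a=1):
  M_2 = Pa²(a+3b)(L-x)/L³ - Pa²b/L²  [x>a] = (-7)·3²·(3+3·1)·(4-(16/5))/4³ - (-7)·3²·1/4² = -63/80 kN·m
Load 3 — applied couple M₀=20 kN·m at a=12/5 m (b=L-a=8/5):
  M_3 = R_Ax - M_A - M₀  [x>a] with R_A=36/5, M_A=32/5 = (36/5)·(16/5) - (32/5) - 20 = -84/25 kN·m
Load 4 — point force P=14 kN at a=4/3 m (b=L-a=8/3):
  M_4 = Pa²(a+3b)(L-x)/L³ - Pa²b/L²  [x>a] = 14·(4/3)²·((4/3)+3·(8/3))·(4-(16/5))/4³ - 14·(4/3)²·(8/3)/4² = -56/45 kN·m
Superposition: M = Σ M_i = -22483/3600 kN·m ≈ -6.245278 kN·m

M(16/5) = -22483/3600 kN·m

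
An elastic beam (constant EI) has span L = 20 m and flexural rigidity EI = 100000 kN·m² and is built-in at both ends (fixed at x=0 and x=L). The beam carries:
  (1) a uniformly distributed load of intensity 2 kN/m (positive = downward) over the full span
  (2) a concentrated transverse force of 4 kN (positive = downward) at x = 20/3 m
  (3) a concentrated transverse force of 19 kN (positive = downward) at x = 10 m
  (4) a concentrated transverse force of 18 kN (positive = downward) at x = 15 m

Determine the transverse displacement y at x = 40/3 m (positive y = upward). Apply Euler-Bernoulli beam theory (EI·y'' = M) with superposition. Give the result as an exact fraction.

y(40/3) = -3749/218700 m

Load 1 — uniform load w=2 kN/m over full span:
  y_1 = -wx²(L-x)²/(24EI) = -2·(40/3)²·(20-(40/3))²/(24·100000) = -8/1215 m
Load 2 — point force P=4 kN at a=20/3 m (b=L-a=40/3):
  y_2 = -Pa²(L-x)²(3bL-(3b+a)(L-x))/(6L³EI)  [x>a] = -4·(20/3)²·(20-(40/3))²·(3·(40/3)·20-(3·(40/3)+(20/3))·(20-(40/3)))/(6·20³·100000) = -44/54675 m
Load 3 — point force P=19 kN at a=10 m (b=L-a=10):
  y_3 = -Pa²(L-x)²(3bL-(3b+a)(L-x))/(6L³EI)  [x>a] = -19·10²·(20-(40/3))²·(3·10·20-(3·10+10)·(20-(40/3)))/(6·20³·100000) = -19/3240 m
Load 4 — point force P=18 kN at a=15 m (b=L-a=5):
  y_4 = -Pb²x²(3aL-(3a+b)x)/(6L³EI)  [x≤a] = -18·5²·(40/3)²·(3·15·20-(3·15+5)·(40/3))/(6·20³·100000) = -7/1800 m
Superposition: y = Σ y_i = -3749/218700 m ≈ -0.017142 m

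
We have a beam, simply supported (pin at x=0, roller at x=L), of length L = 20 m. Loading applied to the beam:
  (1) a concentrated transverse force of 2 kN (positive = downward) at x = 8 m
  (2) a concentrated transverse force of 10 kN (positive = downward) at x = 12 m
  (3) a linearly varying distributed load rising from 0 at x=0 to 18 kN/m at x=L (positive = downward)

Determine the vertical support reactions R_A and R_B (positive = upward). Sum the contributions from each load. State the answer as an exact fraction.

Load 1 — point force P=2 kN at a=8 m (b=L-a=12):
  R_A = Pb/L = 2·12/20 = 6/5 kN
  R_B = Pa/L = 2·8/20 = 4/5 kN
Load 2 — point force P=10 kN at a=12 m (b=L-a=8):
  R_A = Pb/L = 10·8/20 = 4 kN
  R_B = Pa/L = 10·12/20 = 6 kN
Load 3 — triangular load w₀=18 kN/m (0→w₀ over full span):
  R_A = w₀L/6 = 18·20/6 = 60 kN
  R_B = w₀L/3 = 18·20/3 = 120 kN
Superposition: R_A = 326/5 kN, R_B = 634/5 kN

R_A = 326/5 kN, R_B = 634/5 kN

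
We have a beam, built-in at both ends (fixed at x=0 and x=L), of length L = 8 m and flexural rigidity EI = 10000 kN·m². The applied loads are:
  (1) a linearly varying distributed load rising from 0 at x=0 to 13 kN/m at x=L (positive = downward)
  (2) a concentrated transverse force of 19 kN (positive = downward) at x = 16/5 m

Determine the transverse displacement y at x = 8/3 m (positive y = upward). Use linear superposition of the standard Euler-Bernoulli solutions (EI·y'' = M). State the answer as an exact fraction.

y(8/3) = -512816/56953125 m

Load 1 — triangular load w₀=13 kN/m (0→w₀ over full span):
  y_1 = -w₀x²(L-x)²(x+2L)/(120LEI) = -13·(8/3)²·(8-(8/3))²·((8/3)+2·8)/(120·8·10000) = -11648/2278125 m
Load 2 — point force P=19 kN at a=16/5 m (b=L-a=24/5):
  y_2 = -Pb²x²(3aL-(3a+b)x)/(6L³EI)  [x≤a] = -19·(24/5)²·(8/3)²·(3·(16/5)·8-(3·(16/5)+(24/5))·(8/3))/(6·8³·10000) = -304/78125 m
Superposition: y = Σ y_i = -512816/56953125 m ≈ -0.009004 m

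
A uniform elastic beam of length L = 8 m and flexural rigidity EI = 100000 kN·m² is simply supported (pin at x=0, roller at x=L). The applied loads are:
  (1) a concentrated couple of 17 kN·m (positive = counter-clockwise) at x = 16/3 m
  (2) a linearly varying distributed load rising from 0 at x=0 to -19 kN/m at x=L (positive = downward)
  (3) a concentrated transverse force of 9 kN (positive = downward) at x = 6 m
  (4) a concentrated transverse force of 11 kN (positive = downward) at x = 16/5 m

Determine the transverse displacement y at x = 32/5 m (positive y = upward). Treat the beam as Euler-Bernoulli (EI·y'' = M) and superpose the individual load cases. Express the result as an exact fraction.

y(32/5) = 6921229/3515625000 m

Load 1 — applied couple M₀=17 kN·m at a=16/3 m (b=L-a=8/3):
  y_1 = (M₀x³/(6L)-M₀(x-a)²/2+C₁x)/EI  [x>a] with C₁=M₀(3b²-L²)/(6L)=-136/9 = (17·(32/5)³/(6·8)-17·((32/5)-(16/3))²/2+(-136/9)·(32/5))/100000 = -476/3515625 m
Load 2 — triangular load w₀=-19 kN/m (0→w₀ over full span):
  y_2 = -w₀x(7L⁴-10L²x²+3x⁴)/(360LEI) = -(-19)·(32/5)·(7·8⁴-10·8²·(32/5)²+3·(32/5)⁴)/(360·8·100000) = 154432/48828125 m
Load 3 — point force P=9 kN at a=6 m (b=L-a=2):
  y_3 = -Pa(L-x)(2Lx-a²-x²)/(6LEI)  [x>a] = -9·6·(8-(32/5))·(2·8·(32/5)-6²-(32/5)²)/(6·8·100000) = -1431/3125000 m
Load 4 — point force P=11 kN at a=16/5 m (b=L-a=24/5):
  y_4 = -Pa(L-x)(2Lx-a²-x²)/(6LEI)  [x>a] = -11·(16/5)·(8-(32/5))·(2·8·(32/5)-(16/5)²-(32/5)²)/(6·8·100000) = -704/1171875 m
Superposition: y = Σ y_i = 6921229/3515625000 m ≈ 0.001969 m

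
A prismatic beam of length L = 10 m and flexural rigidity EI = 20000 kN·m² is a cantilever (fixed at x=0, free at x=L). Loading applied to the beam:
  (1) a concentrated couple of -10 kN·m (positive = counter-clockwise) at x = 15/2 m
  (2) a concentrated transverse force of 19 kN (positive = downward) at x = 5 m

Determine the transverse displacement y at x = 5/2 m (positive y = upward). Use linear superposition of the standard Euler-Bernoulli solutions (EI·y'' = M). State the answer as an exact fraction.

y(5/2) = -107/7680 m

Load 1 — applied couple M₀=-10 kN·m at a=15/2 m (b=L-a=5/2):
  y_1 = M₀x²/(2EI)  [x≤a] = (-10)·(5/2)²/(2·20000) = -1/640 m
Load 2 — point force P=19 kN at a=5 m (b=L-a=5):
  y_2 = -Px²(3a-x)/(6EI)  [x≤a] = -19·(5/2)²·(3·5-(5/2))/(6·20000) = -19/1536 m
Superposition: y = Σ y_i = -107/7680 m ≈ -0.013932 m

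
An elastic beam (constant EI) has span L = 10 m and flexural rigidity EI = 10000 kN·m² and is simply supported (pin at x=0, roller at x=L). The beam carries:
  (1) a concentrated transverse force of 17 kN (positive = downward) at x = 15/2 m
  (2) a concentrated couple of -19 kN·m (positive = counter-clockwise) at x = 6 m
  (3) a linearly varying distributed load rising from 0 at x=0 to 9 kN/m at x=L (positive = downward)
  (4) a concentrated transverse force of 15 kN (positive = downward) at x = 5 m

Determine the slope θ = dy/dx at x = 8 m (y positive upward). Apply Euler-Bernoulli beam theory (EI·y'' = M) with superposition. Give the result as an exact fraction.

Load 1 — point force P=17 kN at a=15/2 m (b=L-a=5/2):
  θ_1 = -Pa(2L²-6Lx+3x²+a²)/(6LEI)  [x>a] = -17·(15/2)·(2·10²-6·10·8+3·8²+(15/2)²)/(6·10·10000) = 2159/320000 rad
Load 2 — applied couple M₀=-19 kN·m at a=6 m (b=L-a=4):
  θ_2 = (M₀x²/(2L)-M₀(x-a)+C₁)/EI  [x>a] with C₁=M₀(3b²-L²)/(6L)=247/15 = ((-19)·8²/(2·10)-(-19)·(8-6)+(247/15))/10000 = -19/30000 rad
Load 3 — triangular load w₀=9 kN/m (0→w₀ over full span):
  θ_3 = -w₀(7L⁴-30L²x²+15x⁴)/(360LEI) = -9·(7·10⁴-30·10²·8²+15·8⁴)/(360·10·10000) = 757/50000 rad
Load 4 — point force P=15 kN at a=5 m (b=L-a=5):
  θ_4 = -Pa(2L²-6Lx+3x²+a²)/(6LEI)  [x>a] = -15·5·(2·10²-6·10·8+3·8²+5²)/(6·10·10000) = 63/8000 rad
Superposition: θ = Σ θ_i = 139817/4800000 rad ≈ 0.029129 rad

θ(8) = 139817/4800000 rad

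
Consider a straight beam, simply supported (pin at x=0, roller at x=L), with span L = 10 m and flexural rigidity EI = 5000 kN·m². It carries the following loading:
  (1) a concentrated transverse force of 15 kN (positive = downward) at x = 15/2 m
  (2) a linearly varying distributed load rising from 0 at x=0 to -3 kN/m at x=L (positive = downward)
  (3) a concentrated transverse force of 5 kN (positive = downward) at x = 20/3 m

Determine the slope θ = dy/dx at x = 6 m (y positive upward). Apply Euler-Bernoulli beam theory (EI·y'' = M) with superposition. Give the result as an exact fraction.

Load 1 — point force P=15 kN at a=15/2 m (b=L-a=5/2):
  θ_1 = -Pb(L²-b²-3x²)/(6LEI)  [x≤a] = -15·(5/2)·(10²-(5/2)²-3·6²)/(6·10·5000) = 57/32000 rad
Load 2 — triangular load w₀=-3 kN/m (0→w₀ over full span):
  θ_2 = -w₀(7L⁴-30L²x²+15x⁴)/(360LEI) = -(-3)·(7·10⁴-30·10²·6²+15·6⁴)/(360·10·5000) = -29/9375 rad
Load 3 — point force P=5 kN at a=20/3 m (b=L-a=10/3):
  θ_3 = -Pb(L²-b²-3x²)/(6LEI)  [x≤a] = -5·(10/3)·(10²-(10/3)²-3·6²)/(6·10·5000) = 43/40500 rad
Superposition: θ = Σ θ_i = -16223/64800000 rad ≈ -0.000250 rad

θ(6) = -16223/64800000 rad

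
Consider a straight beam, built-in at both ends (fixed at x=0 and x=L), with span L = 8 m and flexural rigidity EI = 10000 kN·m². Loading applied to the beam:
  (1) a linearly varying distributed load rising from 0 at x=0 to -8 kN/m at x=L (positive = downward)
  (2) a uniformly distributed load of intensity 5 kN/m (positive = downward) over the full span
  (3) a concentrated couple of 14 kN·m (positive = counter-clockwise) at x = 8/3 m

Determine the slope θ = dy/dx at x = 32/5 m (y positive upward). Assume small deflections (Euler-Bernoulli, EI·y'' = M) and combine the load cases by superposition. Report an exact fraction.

θ(32/5) = -173/1171875 rad

Load 1 — triangular load w₀=-8 kN/m (0→w₀ over full span):
  θ_1 = -w₀(2x(L-x)(L-2x)(x+2L)+x²(L-x)²)/(120LEI) = -(-8)·(2·(32/5)·(8-(32/5))·(8-2·(32/5))·((32/5)+2·8)+(32/5)²·(8-(32/5))²)/(120·8·10000) = -2048/1171875 rad
Load 2 — uniform load w=5 kN/m over full span:
  θ_2 = -wx(L-x)(L-2x)/(12EI) = -5·(32/5)·(8-(32/5))·(8-2·(32/5))/(12·10000) = 32/15625 rad
Load 3 — applied couple M₀=14 kN·m at a=8/3 m (b=L-a=16/3):
  θ_3 = (R_Ax²/2 - M_Ax - M₀(x-a))/EI  [x>a] with R_A=7/3, M_A=0 = ((7/3)·(32/5)²/2 - 0·(32/5) - 14·((32/5)-(8/3)))/10000 = -7/15625 rad
Superposition: θ = Σ θ_i = -173/1171875 rad ≈ -0.000148 rad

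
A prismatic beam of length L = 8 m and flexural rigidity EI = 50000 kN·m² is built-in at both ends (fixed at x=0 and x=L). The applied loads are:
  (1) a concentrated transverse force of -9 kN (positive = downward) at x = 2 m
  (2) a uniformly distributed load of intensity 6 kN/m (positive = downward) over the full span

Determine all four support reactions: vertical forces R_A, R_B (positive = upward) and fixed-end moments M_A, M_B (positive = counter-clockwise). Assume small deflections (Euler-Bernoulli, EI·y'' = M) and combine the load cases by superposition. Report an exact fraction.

R_A = 525/32 kN, M_A = 175/8 kN·m, R_B = 723/32 kN, M_B = -229/8 kN·m

Load 1 — point force P=-9 kN at a=2 m (b=L-a=6):
  R_A = Pb²(3a+b)/L³ = (-9)·6²·(3·2+6)/8³ = -243/32 kN
  M_A = Pab²/L² = (-9)·2·6²/8² = -81/8 kN·m
  R_B = Pa²(a+3b)/L³ = (-9)·2²·(2+3·6)/8³ = -45/32 kN
  M_B = -Pa²b/L² = -(-9)·2²·6/8² = 27/8 kN·m
Load 2 — uniform load w=6 kN/m over full span:
  R_A = wL/2 = 6·8/2 = 24 kN
  M_A = wL²/12 = 6·8²/12 = 32 kN·m
  R_B = wL/2 = 6·8/2 = 24 kN
  M_B = -wL²/12 = -6·8²/12 = -32 kN·m
Superposition: R_A = 525/32 kN, M_A = 175/8 kN·m, R_B = 723/32 kN, M_B = -229/8 kN·m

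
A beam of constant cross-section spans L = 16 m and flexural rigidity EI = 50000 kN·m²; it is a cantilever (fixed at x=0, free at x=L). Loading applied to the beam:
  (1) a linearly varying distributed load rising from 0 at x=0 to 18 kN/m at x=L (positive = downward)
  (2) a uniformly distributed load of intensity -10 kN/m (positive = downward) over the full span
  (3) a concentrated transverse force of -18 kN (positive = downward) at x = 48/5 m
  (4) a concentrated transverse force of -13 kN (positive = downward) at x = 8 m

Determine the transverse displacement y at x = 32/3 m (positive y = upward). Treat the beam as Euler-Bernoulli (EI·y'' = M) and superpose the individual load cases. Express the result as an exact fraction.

y(32/3) = -7934288/94921875 m

Load 1 — triangular load w₀=18 kN/m (0→w₀ over full span):
  y_1 = (w₀Lx³/12-w₀L²x²/6-w₀x⁵/(120L))/EI = (18·16·(32/3)³/12-18·16²·(32/3)²/6-18·(32/3)⁵/(120·16))/50000 = -1507328/1265625 m
Load 2 — uniform load w=-10 kN/m over full span:
  y_2 = -wx²(x²-4Lx+6L²)/(24EI) = -(-10)·(32/3)²·((32/3)²-4·16·(32/3)+6·16²)/(24·50000) = 139264/151875 m
Load 3 — point force P=-18 kN at a=48/5 m (b=L-a=32/5):
  y_3 = -Pa²(3x-a)/(6EI)  [x>a] = -(-18)·(48/5)²·(3·(32/3)-(48/5))/(6·50000) = 48384/390625 m
Load 4 — point force P=-13 kN at a=8 m (b=L-a=8):
  y_4 = -Pa²(3x-a)/(6EI)  [x>a] = -(-13)·8²·(3·(32/3)-8)/(6·50000) = 208/3125 m
Superposition: y = Σ y_i = -7934288/94921875 m ≈ -0.083588 m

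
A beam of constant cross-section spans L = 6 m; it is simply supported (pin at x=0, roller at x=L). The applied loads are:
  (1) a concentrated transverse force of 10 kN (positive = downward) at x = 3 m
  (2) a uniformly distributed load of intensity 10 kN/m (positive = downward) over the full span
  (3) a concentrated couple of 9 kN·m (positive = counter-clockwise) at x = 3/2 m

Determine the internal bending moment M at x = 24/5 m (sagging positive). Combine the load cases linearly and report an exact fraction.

Load 1 — point force P=10 kN at a=3 m (b=L-a=3):
  M_1 = Pa(L-x)/L  [x>a] = 10·3·(6-(24/5))/6 = 6 kN·m
Load 2 — uniform load w=10 kN/m over full span:
  M_2 = wx(L-x)/2 = 10·(24/5)·(6-(24/5))/2 = 144/5 kN·m
Load 3 — applied couple M₀=9 kN·m at a=3/2 m (b=L-a=9/2):
  M_3 = M₀x/L - M₀  [x>a] = 9·(24/5)/6 - 9 = -9/5 kN·m
Superposition: M = Σ M_i = 33 kN·m ≈ 33.000000 kN·m

M(24/5) = 33 kN·m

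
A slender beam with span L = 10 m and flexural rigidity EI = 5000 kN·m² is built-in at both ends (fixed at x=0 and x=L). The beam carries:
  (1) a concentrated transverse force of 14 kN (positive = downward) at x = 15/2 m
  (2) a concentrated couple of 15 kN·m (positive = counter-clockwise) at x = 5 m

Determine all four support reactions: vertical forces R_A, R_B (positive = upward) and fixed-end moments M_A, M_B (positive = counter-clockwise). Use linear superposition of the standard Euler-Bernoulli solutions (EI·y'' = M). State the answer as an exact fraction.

R_A = 71/16 kN, M_A = 165/16 kN·m, R_B = 153/16 kN, M_B = -255/16 kN·m

Load 1 — point force P=14 kN at a=15/2 m (b=L-a=5/2):
  R_A = Pb²(3a+b)/L³ = 14·(5/2)²·(3·(15/2)+(5/2))/10³ = 35/16 kN
  M_A = Pab²/L² = 14·(15/2)·(5/2)²/10² = 105/16 kN·m
  R_B = Pa²(a+3b)/L³ = 14·(15/2)²·((15/2)+3·(5/2))/10³ = 189/16 kN
  M_B = -Pa²b/L² = -14·(15/2)²·(5/2)/10² = -315/16 kN·m
Load 2 — applied couple M₀=15 kN·m at a=5 m (b=L-a=5):
  R_A = 6M₀ab/L³ = 6·15·5·5/10³ = 9/4 kN
  M_A = M₀b(2a-b)/L² = 15·5·(2·5-5)/10² = 15/4 kN·m
  R_B = -6M₀ab/L³ = -6·15·5·5/10³ = -9/4 kN
  M_B = M₀a(2b-a)/L² = 15·5·(2·5-5)/10² = 15/4 kN·m
Superposition: R_A = 71/16 kN, M_A = 165/16 kN·m, R_B = 153/16 kN, M_B = -255/16 kN·m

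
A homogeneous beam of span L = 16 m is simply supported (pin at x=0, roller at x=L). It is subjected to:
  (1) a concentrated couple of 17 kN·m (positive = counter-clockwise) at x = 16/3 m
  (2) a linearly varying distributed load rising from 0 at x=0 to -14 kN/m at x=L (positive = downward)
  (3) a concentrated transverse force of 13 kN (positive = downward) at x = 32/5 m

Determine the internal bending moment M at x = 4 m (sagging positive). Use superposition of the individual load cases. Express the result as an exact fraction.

M(4) = -2091/20 kN·m

Load 1 — applied couple M₀=17 kN·m at a=16/3 m (b=L-a=32/3):
  M_1 = M₀x/L  [x≤a] = 17·4/16 = 17/4 kN·m
Load 2 — triangular load w₀=-14 kN/m (0→w₀ over full span):
  M_2 = w₀Lx/6 - w₀x³/(6L) = (-14)·16·4/6 - (-14)·4³/(6·16) = -140 kN·m
Load 3 — point force P=13 kN at a=32/5 m (b=L-a=48/5):
  M_3 = Pbx/L  [x≤a] = 13·(48/5)·4/16 = 156/5 kN·m
Superposition: M = Σ M_i = -2091/20 kN·m ≈ -104.550000 kN·m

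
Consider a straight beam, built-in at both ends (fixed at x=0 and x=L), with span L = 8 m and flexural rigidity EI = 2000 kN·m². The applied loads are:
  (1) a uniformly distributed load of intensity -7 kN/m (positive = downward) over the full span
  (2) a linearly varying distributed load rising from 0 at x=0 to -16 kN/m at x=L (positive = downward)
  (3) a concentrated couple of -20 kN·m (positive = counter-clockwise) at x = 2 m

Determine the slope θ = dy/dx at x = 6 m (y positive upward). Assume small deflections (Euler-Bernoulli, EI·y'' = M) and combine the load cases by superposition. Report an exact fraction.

θ(6) = -2157/80000 rad

Load 1 — uniform load w=-7 kN/m over full span:
  θ_1 = -wx(L-x)(L-2x)/(12EI) = -(-7)·6·(8-6)·(8-2·6)/(12·2000) = -7/500 rad
Load 2 — triangular load w₀=-16 kN/m (0→w₀ over full span):
  θ_2 = -w₀(2x(L-x)(L-2x)(x+2L)+x²(L-x)²)/(120LEI) = -(-16)·(2·6·(8-6)·(8-2·6)·(6+2·8)+6²·(8-6)²)/(120·8·2000) = -41/2500 rad
Load 3 — applied couple M₀=-20 kN·m at a=2 m (b=L-a=6):
  θ_3 = (R_Ax²/2 - M_Ax - M₀(x-a))/EI  [x>a] with R_A=-45/16, M_A=15/4 = ((-45/16)·6²/2 - (15/4)·6 - (-20)·(6-2))/2000 = 11/3200 rad
Superposition: θ = Σ θ_i = -2157/80000 rad ≈ -0.026963 rad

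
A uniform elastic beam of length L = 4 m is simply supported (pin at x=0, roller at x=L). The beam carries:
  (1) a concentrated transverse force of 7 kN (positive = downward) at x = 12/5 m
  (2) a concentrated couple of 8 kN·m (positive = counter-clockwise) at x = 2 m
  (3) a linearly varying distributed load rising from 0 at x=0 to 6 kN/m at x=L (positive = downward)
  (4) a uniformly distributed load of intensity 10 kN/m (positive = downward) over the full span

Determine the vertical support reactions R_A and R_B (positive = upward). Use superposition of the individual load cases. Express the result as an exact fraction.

R_A = 144/5 kN, R_B = 151/5 kN

Load 1 — point force P=7 kN at a=12/5 m (b=L-a=8/5):
  R_A = Pb/L = 7·(8/5)/4 = 14/5 kN
  R_B = Pa/L = 7·(12/5)/4 = 21/5 kN
Load 2 — applied couple M₀=8 kN·m at a=2 m (b=L-a=2):
  R_A = M₀/L = 8/4 = 2 kN
  R_B = -M₀/L = -8/4 = -2 kN
Load 3 — triangular load w₀=6 kN/m (0→w₀ over full span):
  R_A = w₀L/6 = 6·4/6 = 4 kN
  R_B = w₀L/3 = 6·4/3 = 8 kN
Load 4 — uniform load w=10 kN/m over full span:
  R_A = wL/2 = 10·4/2 = 20 kN
  R_B = wL/2 = 10·4/2 = 20 kN
Superposition: R_A = 144/5 kN, R_B = 151/5 kN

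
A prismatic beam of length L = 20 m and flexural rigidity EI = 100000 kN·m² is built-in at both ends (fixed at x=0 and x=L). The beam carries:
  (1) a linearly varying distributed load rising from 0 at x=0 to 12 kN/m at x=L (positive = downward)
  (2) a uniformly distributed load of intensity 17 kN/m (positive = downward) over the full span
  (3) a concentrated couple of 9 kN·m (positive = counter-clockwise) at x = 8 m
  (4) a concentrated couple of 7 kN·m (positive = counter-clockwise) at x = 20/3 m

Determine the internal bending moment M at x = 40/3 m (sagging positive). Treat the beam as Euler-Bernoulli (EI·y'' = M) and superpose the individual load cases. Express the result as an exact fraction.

Load 1 — triangular load w₀=12 kN/m (0→w₀ over full span):
  M_1 = 3w₀Lx/20 - w₀L²/30 - w₀x³/(6L) = 3·12·20·(40/3)/20 - 12·20²/30 - 12·(40/3)³/(6·20) = 2240/27 kN·m
Load 2 — uniform load w=17 kN/m over full span:
  M_2 = wLx/2 - wL²/12 - wx²/2 = 17·20·(40/3)/2 - 17·20²/12 - 17·(40/3)²/2 = 1700/9 kN·m
Load 3 — applied couple M₀=9 kN·m at a=8 m (b=L-a=12):
  M_3 = R_Ax - M_A - M₀  [x>a] with R_A=81/125, M_A=27/25 = (81/125)·(40/3) - (27/25) - 9 = -36/25 kN·m
Load 4 — applied couple M₀=7 kN·m at a=20/3 m (b=L-a=40/3):
  M_4 = R_Ax - M_A - M₀  [x>a] with R_A=7/15, M_A=0 = (7/15)·(40/3) - 0 - 7 = -7/9 kN·m
Superposition: M = Σ M_i = 182003/675 kN·m ≈ 269.634074 kN·m

M(40/3) = 182003/675 kN·m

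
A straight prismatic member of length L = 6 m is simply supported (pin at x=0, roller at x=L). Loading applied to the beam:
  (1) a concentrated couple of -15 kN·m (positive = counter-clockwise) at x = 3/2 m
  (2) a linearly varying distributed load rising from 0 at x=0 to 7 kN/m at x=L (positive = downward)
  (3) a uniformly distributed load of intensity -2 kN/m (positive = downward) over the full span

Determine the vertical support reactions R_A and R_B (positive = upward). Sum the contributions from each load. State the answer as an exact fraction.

R_A = -3/2 kN, R_B = 21/2 kN

Load 1 — applied couple M₀=-15 kN·m at a=3/2 m (b=L-a=9/2):
  R_A = M₀/L = (-15)/6 = -5/2 kN
  R_B = -M₀/L = -(-15)/6 = 5/2 kN
Load 2 — triangular load w₀=7 kN/m (0→w₀ over full span):
  R_A = w₀L/6 = 7·6/6 = 7 kN
  R_B = w₀L/3 = 7·6/3 = 14 kN
Load 3 — uniform load w=-2 kN/m over full span:
  R_A = wL/2 = (-2)·6/2 = -6 kN
  R_B = wL/2 = (-2)·6/2 = -6 kN
Superposition: R_A = -3/2 kN, R_B = 21/2 kN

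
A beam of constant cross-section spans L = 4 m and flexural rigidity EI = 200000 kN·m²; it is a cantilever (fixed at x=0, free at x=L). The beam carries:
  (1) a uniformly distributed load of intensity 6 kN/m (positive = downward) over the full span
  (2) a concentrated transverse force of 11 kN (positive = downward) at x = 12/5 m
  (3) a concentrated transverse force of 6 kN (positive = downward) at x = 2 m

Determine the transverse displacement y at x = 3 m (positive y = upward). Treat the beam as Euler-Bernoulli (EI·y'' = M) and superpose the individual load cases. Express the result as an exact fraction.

y(3) = -112973/100000000 m

Load 1 — uniform load w=6 kN/m over full span:
  y_1 = -wx²(x²-4Lx+6L²)/(24EI) = -6·3²·(3²-4·4·3+6·4²)/(24·200000) = -513/800000 m
Load 2 — point force P=11 kN at a=12/5 m (b=L-a=8/5):
  y_2 = -Pa²(3x-a)/(6EI)  [x>a] = -11·(12/5)²·(3·3-(12/5))/(6·200000) = -1089/3125000 m
Load 3 — point force P=6 kN at a=2 m (b=L-a=2):
  y_3 = -Pa²(3x-a)/(6EI)  [x>a] = -6·2²·(3·3-2)/(6·200000) = -7/50000 m
Superposition: y = Σ y_i = -112973/100000000 m ≈ -0.001130 m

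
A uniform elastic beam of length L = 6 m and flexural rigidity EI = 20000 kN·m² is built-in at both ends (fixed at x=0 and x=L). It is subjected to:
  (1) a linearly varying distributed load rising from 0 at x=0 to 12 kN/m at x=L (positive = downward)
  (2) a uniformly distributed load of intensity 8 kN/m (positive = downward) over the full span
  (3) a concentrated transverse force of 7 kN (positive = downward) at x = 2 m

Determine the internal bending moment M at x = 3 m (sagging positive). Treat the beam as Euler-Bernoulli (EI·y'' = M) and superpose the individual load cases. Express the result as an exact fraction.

Load 1 — triangular load w₀=12 kN/m (0→w₀ over full span):
  M_1 = 3w₀Lx/20 - w₀L²/30 - w₀x³/(6L) = 3·12·6·3/20 - 12·6²/30 - 12·3³/(6·6) = 9 kN·m
Load 2 — uniform load w=8 kN/m over full span:
  M_2 = wLx/2 - wL²/12 - wx²/2 = 8·6·3/2 - 8·6²/12 - 8·3²/2 = 12 kN·m
Load 3 — point force P=7 kN at a=2 m (b=L-a=4):
  M_3 = Pa²(a+3b)(L-x)/L³ - Pa²b/L²  [x>a] = 7·2²·(2+3·4)·(6-3)/6³ - 7·2²·4/6² = 7/3 kN·m
Superposition: M = Σ M_i = 70/3 kN·m ≈ 23.333333 kN·m

M(3) = 70/3 kN·m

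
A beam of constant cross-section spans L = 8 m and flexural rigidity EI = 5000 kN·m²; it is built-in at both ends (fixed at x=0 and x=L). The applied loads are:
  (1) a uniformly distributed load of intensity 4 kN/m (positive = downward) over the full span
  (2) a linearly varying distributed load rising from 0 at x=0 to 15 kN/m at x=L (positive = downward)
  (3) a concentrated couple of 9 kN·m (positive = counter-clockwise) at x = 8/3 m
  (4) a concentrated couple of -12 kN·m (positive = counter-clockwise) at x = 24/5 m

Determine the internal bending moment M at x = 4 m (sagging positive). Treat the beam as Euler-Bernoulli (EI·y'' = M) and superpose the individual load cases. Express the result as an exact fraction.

M(4) = 343/15 kN·m

Load 1 — uniform load w=4 kN/m over full span:
  M_1 = wLx/2 - wL²/12 - wx²/2 = 4·8·4/2 - 4·8²/12 - 4·4²/2 = 32/3 kN·m
Load 2 — triangular load w₀=15 kN/m (0→w₀ over full span):
  M_2 = 3w₀Lx/20 - w₀L²/30 - w₀x³/(6L) = 3·15·8·4/20 - 15·8²/30 - 15·4³/(6·8) = 20 kN·m
Load 3 — applied couple M₀=9 kN·m at a=8/3 m (b=L-a=16/3):
  M_3 = R_Ax - M_A - M₀  [x>a] with R_A=3/2, M_A=0 = (3/2)·4 - 0 - 9 = -3 kN·m
Load 4 — applied couple M₀=-12 kN·m at a=24/5 m (b=L-a=16/5):
  M_4 = R_Ax - M_A  [x≤a] with R_A=-54/25, M_A=-96/25 = (-54/25)·4 - (-96/25) = -24/5 kN·m
Superposition: M = Σ M_i = 343/15 kN·m ≈ 22.866667 kN·m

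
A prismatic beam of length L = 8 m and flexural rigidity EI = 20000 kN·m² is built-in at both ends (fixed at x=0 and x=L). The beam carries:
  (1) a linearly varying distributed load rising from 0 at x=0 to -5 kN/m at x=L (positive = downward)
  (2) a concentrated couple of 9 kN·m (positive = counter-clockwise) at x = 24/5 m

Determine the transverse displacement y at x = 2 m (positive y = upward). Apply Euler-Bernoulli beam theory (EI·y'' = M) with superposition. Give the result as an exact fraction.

y(2) = 99/200000 m

Load 1 — triangular load w₀=-5 kN/m (0→w₀ over full span):
  y_1 = -w₀x²(L-x)²(x+2L)/(120LEI) = -(-5)·2²·(8-2)²·(2+2·8)/(120·8·20000) = 27/40000 m
Load 2 — applied couple M₀=9 kN·m at a=24/5 m (b=L-a=16/5):
  y_2 = (R_Ax³/6 - M_Ax²/2)/EI  [x≤a] with R_A=81/50, M_A=72/25 = ((81/50)·2³/6 - (72/25)·2²/2)/20000 = -9/50000 m
Superposition: y = Σ y_i = 99/200000 m ≈ 0.000495 m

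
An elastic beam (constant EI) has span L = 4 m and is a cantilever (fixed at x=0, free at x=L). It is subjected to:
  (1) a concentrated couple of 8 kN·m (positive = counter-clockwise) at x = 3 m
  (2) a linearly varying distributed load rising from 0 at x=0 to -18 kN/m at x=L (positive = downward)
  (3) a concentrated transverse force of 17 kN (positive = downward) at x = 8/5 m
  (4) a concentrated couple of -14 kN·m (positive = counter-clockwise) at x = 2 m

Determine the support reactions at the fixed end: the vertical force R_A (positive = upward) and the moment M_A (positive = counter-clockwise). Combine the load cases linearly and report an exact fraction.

Load 1 — applied couple M₀=8 kN·m at a=3 m (b=L-a=1):
  R_A = 0 kN
  M_A = -M₀ = -8 kN·m
Load 2 — triangular load w₀=-18 kN/m (0→w₀ over full span):
  R_A = w₀L/2 = (-18)·4/2 = -36 kN
  M_A = w₀L²/3 = (-18)·4²/3 = -96 kN·m
Load 3 — point force P=17 kN at a=8/5 m (b=L-a=12/5):
  R_A = P = 17 kN
  M_A = Pa = 17·(8/5) = 136/5 kN·m
Load 4 — applied couple M₀=-14 kN·m at a=2 m (b=L-a=2):
  R_A = 0 kN
  M_A = -M₀ = -(-14) = 14 kN·m
Superposition: R_A = -19 kN, M_A = -314/5 kN·m

R_A = -19 kN, M_A = -314/5 kN·m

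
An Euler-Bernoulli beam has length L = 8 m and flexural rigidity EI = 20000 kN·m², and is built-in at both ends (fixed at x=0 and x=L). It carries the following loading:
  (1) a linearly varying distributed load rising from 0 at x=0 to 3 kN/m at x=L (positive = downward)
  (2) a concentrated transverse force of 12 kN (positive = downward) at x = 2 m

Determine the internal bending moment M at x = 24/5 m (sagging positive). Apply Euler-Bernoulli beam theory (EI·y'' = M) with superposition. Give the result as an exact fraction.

Load 1 — triangular load w₀=3 kN/m (0→w₀ over full span):
  M_1 = 3w₀Lx/20 - w₀L²/30 - w₀x³/(6L) = 3·3·8·(24/5)/20 - 3·8²/30 - 3·(24/5)³/(6·8) = 496/125 kN·m
Load 2 — point force P=12 kN at a=2 m (b=L-a=6):
  M_2 = Pa²(a+3b)(L-x)/L³ - Pa²b/L²  [x>a] = 12·2²·(2+3·6)·(8-(24/5))/8³ - 12·2²·6/8² = 3/2 kN·m
Superposition: M = Σ M_i = 1367/250 kN·m ≈ 5.468000 kN·m

M(24/5) = 1367/250 kN·m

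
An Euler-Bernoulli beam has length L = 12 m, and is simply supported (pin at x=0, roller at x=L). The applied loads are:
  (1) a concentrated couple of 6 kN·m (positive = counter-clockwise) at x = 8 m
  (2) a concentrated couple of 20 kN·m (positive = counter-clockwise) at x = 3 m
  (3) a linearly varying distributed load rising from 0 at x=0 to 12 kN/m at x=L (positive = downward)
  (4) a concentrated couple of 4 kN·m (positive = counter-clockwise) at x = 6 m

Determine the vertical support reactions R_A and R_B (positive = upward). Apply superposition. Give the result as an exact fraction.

R_A = 53/2 kN, R_B = 91/2 kN

Load 1 — applied couple M₀=6 kN·m at a=8 m (b=L-a=4):
  R_A = M₀/L = 6/12 = 1/2 kN
  R_B = -M₀/L = -6/12 = -1/2 kN
Load 2 — applied couple M₀=20 kN·m at a=3 m (b=L-a=9):
  R_A = M₀/L = 20/12 = 5/3 kN
  R_B = -M₀/L = -20/12 = -5/3 kN
Load 3 — triangular load w₀=12 kN/m (0→w₀ over full span):
  R_A = w₀L/6 = 12·12/6 = 24 kN
  R_B = w₀L/3 = 12·12/3 = 48 kN
Load 4 — applied couple M₀=4 kN·m at a=6 m (b=L-a=6):
  R_A = M₀/L = 4/12 = 1/3 kN
  R_B = -M₀/L = -4/12 = -1/3 kN
Superposition: R_A = 53/2 kN, R_B = 91/2 kN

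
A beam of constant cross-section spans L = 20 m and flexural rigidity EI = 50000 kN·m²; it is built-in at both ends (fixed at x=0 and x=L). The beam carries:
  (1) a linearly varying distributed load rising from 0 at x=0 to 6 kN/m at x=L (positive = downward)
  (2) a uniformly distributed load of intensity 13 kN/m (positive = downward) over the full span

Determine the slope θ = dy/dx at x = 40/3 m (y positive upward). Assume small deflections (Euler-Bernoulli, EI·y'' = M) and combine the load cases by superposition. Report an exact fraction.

θ(40/3) = 158/10125 rad

Load 1 — triangular load w₀=6 kN/m (0→w₀ over full span):
  θ_1 = -w₀(2x(L-x)(L-2x)(x+2L)+x²(L-x)²)/(120LEI) = -6·(2·(40/3)·(20-(40/3))·(20-2·(40/3))·((40/3)+2·20)+(40/3)²·(20-(40/3))²)/(120·20·50000) = 28/10125 rad
Load 2 — uniform load w=13 kN/m over full span:
  θ_2 = -wx(L-x)(L-2x)/(12EI) = -13·(40/3)·(20-(40/3))·(20-2·(40/3))/(12·50000) = 26/2025 rad
Superposition: θ = Σ θ_i = 158/10125 rad ≈ 0.015605 rad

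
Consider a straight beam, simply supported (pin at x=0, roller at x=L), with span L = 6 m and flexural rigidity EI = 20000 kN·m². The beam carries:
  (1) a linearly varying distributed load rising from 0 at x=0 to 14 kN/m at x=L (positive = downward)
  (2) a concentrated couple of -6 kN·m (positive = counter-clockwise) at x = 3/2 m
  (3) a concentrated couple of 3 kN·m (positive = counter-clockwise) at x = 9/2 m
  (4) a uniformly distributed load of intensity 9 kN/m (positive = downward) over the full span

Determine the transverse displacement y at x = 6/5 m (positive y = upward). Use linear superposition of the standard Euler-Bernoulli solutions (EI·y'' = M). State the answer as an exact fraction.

Load 1 — triangular load w₀=14 kN/m (0→w₀ over full span):
  y_1 = -w₀x(7L⁴-10L²x²+3x⁴)/(360LEI) = -14·(6/5)·(7·6⁴-10·6²·(6/5)²+3·(6/5)⁴)/(360·6·20000) = -32508/9765625 m
Load 2 — applied couple M₀=-6 kN·m at a=3/2 m (b=L-a=9/2):
  y_2 = (M₀x³/(6L)+C₁x)/EI  [x≤a] with C₁=M₀(3b²-L²)/(6L)=-33/8 = ((-6)·(6/5)³/(6·6)+(-33/8)·(6/5))/20000 = -2619/10000000 m
Load 3 — applied couple M₀=3 kN·m at a=9/2 m (b=L-a=3/2):
  y_3 = (M₀x³/(6L)+C₁x)/EI  [x≤a] with C₁=M₀(3b²-L²)/(6L)=-39/16 = (3·(6/5)³/(6·6)+(-39/16)·(6/5))/20000 = -2781/20000000 m
Load 4 — uniform load w=9 kN/m over full span:
  y_4 = -wx(L³-2Lx²+x³)/(24EI) = -9·(6/5)·(6³-2·6·(6/5)²+(6/5)³)/(24·20000) = -7047/1562500 m
Superposition: y = Σ y_i = -20599623/2500000000 m ≈ -0.008240 m

y(6/5) = -20599623/2500000000 m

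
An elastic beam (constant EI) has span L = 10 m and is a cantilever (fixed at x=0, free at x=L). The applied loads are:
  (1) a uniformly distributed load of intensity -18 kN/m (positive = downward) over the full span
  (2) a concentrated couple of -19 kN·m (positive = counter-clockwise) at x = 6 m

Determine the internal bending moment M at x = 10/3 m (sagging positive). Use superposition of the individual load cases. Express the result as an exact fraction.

Load 1 — uniform load w=-18 kN/m over full span:
  M_1 = -w(L-x)²/2 = -(-18)·(10-(10/3))²/2 = 400 kN·m
Load 2 — applied couple M₀=-19 kN·m at a=6 m (b=L-a=4):
  M_2 = M₀  [x≤a] = (-19) = -19 kN·m
Superposition: M = Σ M_i = 381 kN·m ≈ 381.000000 kN·m

M(10/3) = 381 kN·m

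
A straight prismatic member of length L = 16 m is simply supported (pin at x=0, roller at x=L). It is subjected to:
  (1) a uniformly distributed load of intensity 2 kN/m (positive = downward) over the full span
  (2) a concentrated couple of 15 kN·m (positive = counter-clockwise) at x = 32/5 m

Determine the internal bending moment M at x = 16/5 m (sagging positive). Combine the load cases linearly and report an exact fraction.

Load 1 — uniform load w=2 kN/m over full span:
  M_1 = wx(L-x)/2 = 2·(16/5)·(16-(16/5))/2 = 1024/25 kN·m
Load 2 — applied couple M₀=15 kN·m at a=32/5 m (b=L-a=48/5):
  M_2 = M₀x/L  [x≤a] = 15·(16/5)/16 = 3 kN·m
Superposition: M = Σ M_i = 1099/25 kN·m ≈ 43.960000 kN·m

M(16/5) = 1099/25 kN·m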